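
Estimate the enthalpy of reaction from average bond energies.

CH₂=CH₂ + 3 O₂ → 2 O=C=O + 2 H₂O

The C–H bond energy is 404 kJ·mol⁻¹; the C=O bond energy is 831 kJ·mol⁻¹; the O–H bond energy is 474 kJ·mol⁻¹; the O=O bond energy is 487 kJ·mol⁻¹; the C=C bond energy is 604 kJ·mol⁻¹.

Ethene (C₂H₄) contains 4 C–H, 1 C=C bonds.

ΔH ≈ −1539 kJ

Bonds broken (reactants):
  C–H: 4 × 404 = 1616
  C=C: 1 × 604 = 604
  O=O: 3 × 487 = 1461
  Σ(broken) = 3681 kJ
Bonds formed (products):
  C=O: 4 × 831 = 3324
  O–H: 4 × 474 = 1896
  Σ(formed) = 5220 kJ
ΔH = Σ(broken) − Σ(formed) = 3681 − 5220 = −1539 kJ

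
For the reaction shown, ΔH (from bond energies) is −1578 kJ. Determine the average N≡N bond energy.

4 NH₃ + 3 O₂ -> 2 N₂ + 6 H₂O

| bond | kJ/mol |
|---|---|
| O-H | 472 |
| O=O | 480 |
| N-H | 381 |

Let D be the N≡N bond energy.
Σ(broken) = 12×381 + 3×480 = 6012
Σ(formed) = 2×D + 12×472 = 5664 + 2D
ΔH = Σ(broken) − Σ(formed) = (6012) − (5664 + 2D) = +348 − 2D
Setting this equal to −1578 kJ gives 2D = 1926, so D = 963 kJ/mol.

D(N≡N) ≈ 963 kJ/mol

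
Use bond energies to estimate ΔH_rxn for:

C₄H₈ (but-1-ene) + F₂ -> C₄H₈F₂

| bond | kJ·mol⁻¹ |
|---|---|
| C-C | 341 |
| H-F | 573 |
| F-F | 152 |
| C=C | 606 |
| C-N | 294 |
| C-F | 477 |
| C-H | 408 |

ΔH ≈ −537 kJ

Bonds broken (reactants):
  C-C: 2 × 341 = 682
  C-H: 8 × 408 = 3264
  C=C: 1 × 606 = 606
  F-F: 1 × 152 = 152
  Σ(broken) = 4704 kJ
Bonds formed (products):
  C-C: 3 × 341 = 1023
  C-F: 2 × 477 = 954
  C-H: 8 × 408 = 3264
  Σ(formed) = 5241 kJ
ΔH = Σ(broken) − Σ(formed) = 4704 − 5241 = −537 kJ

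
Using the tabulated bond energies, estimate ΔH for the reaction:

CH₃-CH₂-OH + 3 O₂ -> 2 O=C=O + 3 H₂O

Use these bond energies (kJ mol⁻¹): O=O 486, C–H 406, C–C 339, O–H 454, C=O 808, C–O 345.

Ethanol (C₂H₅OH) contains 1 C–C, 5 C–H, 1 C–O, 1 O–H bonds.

ΔH ≈ −1330 kJ

Bonds broken (reactants):
  C–C: 1 × 339 = 339
  C–H: 5 × 406 = 2030
  C–O: 1 × 345 = 345
  O–H: 1 × 454 = 454
  O=O: 3 × 486 = 1458
  Σ(broken) = 4626 kJ
Bonds formed (products):
  C=O: 4 × 808 = 3232
  O–H: 6 × 454 = 2724
  Σ(formed) = 5956 kJ
ΔH = Σ(broken) − Σ(formed) = 4626 − 5956 = −1330 kJ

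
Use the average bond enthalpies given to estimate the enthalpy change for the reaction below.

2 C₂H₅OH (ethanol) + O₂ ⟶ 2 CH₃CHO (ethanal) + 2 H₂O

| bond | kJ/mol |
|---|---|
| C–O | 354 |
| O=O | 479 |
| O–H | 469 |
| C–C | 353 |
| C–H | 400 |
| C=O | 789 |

Bonds broken (reactants):
  C–C: 2 × 353 = 706
  C–H: 10 × 400 = 4000
  C–O: 2 × 354 = 708
  O–H: 2 × 469 = 938
  O=O: 1 × 479 = 479
  Σ(broken) = 6831 kJ
Bonds formed (products):
  C–C: 2 × 353 = 706
  C–H: 8 × 400 = 3200
  C=O: 2 × 789 = 1578
  O–H: 4 × 469 = 1876
  Σ(formed) = 7360 kJ
ΔH = Σ(broken) − Σ(formed) = 6831 − 7360 = −529 kJ

ΔH ≈ −529 kJ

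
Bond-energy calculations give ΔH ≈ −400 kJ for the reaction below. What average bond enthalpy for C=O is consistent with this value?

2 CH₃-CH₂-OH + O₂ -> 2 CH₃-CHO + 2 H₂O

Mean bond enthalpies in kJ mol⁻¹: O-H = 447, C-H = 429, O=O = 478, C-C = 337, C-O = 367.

D(C=O) ≈ 788 kJ/mol

Let D be the C=O bond energy.
Σ(broken) = 2×337 + 10×429 + 2×367 + 2×447 + 1×478 = 7070
Σ(formed) = 2×337 + 8×429 + 2×D + 4×447 = 5894 + 2D
ΔH = Σ(broken) − Σ(formed) = (7070) − (5894 + 2D) = +1176 − 2D
Setting this equal to −400 kJ gives 2D = 1576, so D = 788 kJ/mol.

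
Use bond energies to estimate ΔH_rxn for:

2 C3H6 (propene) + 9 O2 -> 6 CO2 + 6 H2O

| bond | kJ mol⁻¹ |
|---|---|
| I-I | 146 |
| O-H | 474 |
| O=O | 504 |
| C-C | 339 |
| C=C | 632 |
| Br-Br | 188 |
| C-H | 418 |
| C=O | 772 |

Bonds broken (reactants):
  C-C: 2 × 339 = 678
  C-H: 12 × 418 = 5016
  C=C: 2 × 632 = 1264
  O=O: 9 × 504 = 4536
  Σ(broken) = 11494 kJ
Bonds formed (products):
  C=O: 12 × 772 = 9264
  O-H: 12 × 474 = 5688
  Σ(formed) = 14952 kJ
ΔH = Σ(broken) − Σ(formed) = 11494 − 14952 = −3458 kJ

ΔH ≈ −3458 kJ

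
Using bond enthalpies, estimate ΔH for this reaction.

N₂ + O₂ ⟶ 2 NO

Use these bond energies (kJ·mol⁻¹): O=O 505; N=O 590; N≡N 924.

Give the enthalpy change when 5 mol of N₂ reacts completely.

ΔH = +1245 kJ

Bonds broken (reactants):
  N≡N: 1 × 924 = 924
  O=O: 1 × 505 = 505
  Σ(broken) = 1429 kJ
Bonds formed (products):
  N=O: 2 × 590 = 1180
  Σ(formed) = 1180 kJ
ΔH = Σ(broken) − Σ(formed) = 1429 − 1180 = +249 kJ
For 5× the reaction as written: 5 × (+249) = +1245 kJ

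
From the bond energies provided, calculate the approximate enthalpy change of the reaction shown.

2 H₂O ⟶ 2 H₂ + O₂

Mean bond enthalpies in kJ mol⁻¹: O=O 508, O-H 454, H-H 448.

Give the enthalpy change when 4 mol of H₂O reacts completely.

Bonds broken (reactants):
  O-H: 4 × 454 = 1816
  Σ(broken) = 1816 kJ
Bonds formed (products):
  H-H: 2 × 448 = 896
  O=O: 1 × 508 = 508
  Σ(formed) = 1404 kJ
ΔH = Σ(broken) − Σ(formed) = 1816 − 1404 = +412 kJ
For 2× the reaction as written: 2 × (+412) = +824 kJ

ΔH = +824 kJ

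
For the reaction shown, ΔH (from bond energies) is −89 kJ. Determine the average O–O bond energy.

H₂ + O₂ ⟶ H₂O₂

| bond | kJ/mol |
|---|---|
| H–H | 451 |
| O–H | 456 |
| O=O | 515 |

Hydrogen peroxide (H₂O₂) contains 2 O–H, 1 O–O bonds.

Let D be the O–O bond energy.
Σ(broken) = 1×451 + 1×515 = 966
Σ(formed) = 2×456 + 1×D = 912 + D
ΔH = Σ(broken) − Σ(formed) = (966) − (912 + D) = +54 − D
Setting this equal to −89 kJ gives D = 143 kJ/mol.

D(O–O) ≈ 143 kJ/mol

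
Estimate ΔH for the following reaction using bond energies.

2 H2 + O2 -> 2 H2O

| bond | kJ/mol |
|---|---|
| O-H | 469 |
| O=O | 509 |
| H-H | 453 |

Bonds broken (reactants):
  H-H: 2 × 453 = 906
  O=O: 1 × 509 = 509
  Σ(broken) = 1415 kJ
Bonds formed (products):
  O-H: 4 × 469 = 1876
  Σ(formed) = 1876 kJ
ΔH = Σ(broken) − Σ(formed) = 1415 − 1876 = −461 kJ

ΔH ≈ −461 kJ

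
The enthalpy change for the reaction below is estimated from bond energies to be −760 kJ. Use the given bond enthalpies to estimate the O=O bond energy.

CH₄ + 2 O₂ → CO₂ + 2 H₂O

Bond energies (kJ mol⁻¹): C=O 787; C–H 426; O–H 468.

D(O=O) ≈ 491 kJ/mol

Let D be the O=O bond energy.
Σ(broken) = 4×426 + 2×D = 1704 + 2D
Σ(formed) = 2×787 + 4×468 = 3446
ΔH = Σ(broken) − Σ(formed) = (1704 + 2D) − (3446) = −1742 + 2D
Setting this equal to −760 kJ gives 2D = 982, so D = 491 kJ/mol.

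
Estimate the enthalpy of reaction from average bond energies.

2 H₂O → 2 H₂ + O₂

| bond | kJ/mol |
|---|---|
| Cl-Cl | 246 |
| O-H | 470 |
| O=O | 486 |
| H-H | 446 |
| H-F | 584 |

ΔH ≈ +502 kJ

Bonds broken (reactants):
  O-H: 4 × 470 = 1880
  Σ(broken) = 1880 kJ
Bonds formed (products):
  H-H: 2 × 446 = 892
  O=O: 1 × 486 = 486
  Σ(formed) = 1378 kJ
ΔH = Σ(broken) − Σ(formed) = 1880 − 1378 = +502 kJ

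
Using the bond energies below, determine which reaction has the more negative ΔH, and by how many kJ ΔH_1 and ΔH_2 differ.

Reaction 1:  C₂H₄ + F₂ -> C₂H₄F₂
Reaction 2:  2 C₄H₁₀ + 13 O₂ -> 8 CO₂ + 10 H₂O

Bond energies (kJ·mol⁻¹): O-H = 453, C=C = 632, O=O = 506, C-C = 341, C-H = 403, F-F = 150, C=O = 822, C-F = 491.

Reaction 2, by 4987 kJ

Reaction 1:
  Bonds broken (reactants):
    C-H: 4 × 403 = 1612
    C=C: 1 × 632 = 632
    F-F: 1 × 150 = 150
    Σ(broken) = 2394 kJ
  Bonds formed (products):
    C-C: 1 × 341 = 341
    C-F: 2 × 491 = 982
    C-H: 4 × 403 = 1612
    Σ(formed) = 2935 kJ
  ΔH_1 = 2394 − 2935 = −541 kJ
Reaction 2:
  Bonds broken (reactants):
    C-C: 6 × 341 = 2046
    C-H: 20 × 403 = 8060
    O=O: 13 × 506 = 6578
    Σ(broken) = 16684 kJ
  Bonds formed (products):
    C=O: 16 × 822 = 13152
    O-H: 20 × 453 = 9060
    Σ(formed) = 22212 kJ
  ΔH_2 = 16684 − 22212 = −5528 kJ
ΔH_1 − ΔH_2 = +4987 kJ, so reaction 2 has the more negative ΔH; |ΔH_1 − ΔH_2| = 4987 kJ.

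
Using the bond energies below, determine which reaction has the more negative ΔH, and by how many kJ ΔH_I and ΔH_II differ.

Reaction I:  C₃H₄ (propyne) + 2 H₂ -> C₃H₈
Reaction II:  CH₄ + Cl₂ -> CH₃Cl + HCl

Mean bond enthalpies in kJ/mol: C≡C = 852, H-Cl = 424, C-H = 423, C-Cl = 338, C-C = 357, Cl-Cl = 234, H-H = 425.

Reaction I, by 242 kJ

Reaction I:
  Bonds broken (reactants):
    C≡C: 1 × 852 = 852
    C-C: 1 × 357 = 357
    C-H: 4 × 423 = 1692
    H-H: 2 × 425 = 850
    Σ(broken) = 3751 kJ
  Bonds formed (products):
    C-C: 2 × 357 = 714
    C-H: 8 × 423 = 3384
    Σ(formed) = 4098 kJ
  ΔH_I = 3751 − 4098 = −347 kJ
Reaction II:
  Bonds broken (reactants):
    C-H: 4 × 423 = 1692
    Cl-Cl: 1 × 234 = 234
    Σ(broken) = 1926 kJ
  Bonds formed (products):
    C-Cl: 1 × 338 = 338
    C-H: 3 × 423 = 1269
    H-Cl: 1 × 424 = 424
    Σ(formed) = 2031 kJ
  ΔH_II = 1926 − 2031 = −105 kJ
ΔH_I − ΔH_II = −242 kJ, so reaction I has the more negative ΔH; |ΔH_I − ΔH_II| = 242 kJ.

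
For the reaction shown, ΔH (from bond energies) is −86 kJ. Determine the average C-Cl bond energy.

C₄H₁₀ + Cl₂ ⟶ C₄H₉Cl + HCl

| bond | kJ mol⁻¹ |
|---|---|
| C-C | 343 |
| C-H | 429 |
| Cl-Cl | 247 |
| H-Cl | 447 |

Let D be the C-Cl bond energy.
Σ(broken) = 3×343 + 10×429 + 1×247 = 5566
Σ(formed) = 3×343 + 1×D + 9×429 + 1×447 = 5337 + D
ΔH = Σ(broken) − Σ(formed) = (5566) − (5337 + D) = +229 − D
Setting this equal to −86 kJ gives D = 315 kJ/mol.

D(C-Cl) ≈ 315 kJ/mol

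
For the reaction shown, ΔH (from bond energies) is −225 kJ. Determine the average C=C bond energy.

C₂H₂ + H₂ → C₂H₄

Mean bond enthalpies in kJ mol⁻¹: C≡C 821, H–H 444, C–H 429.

Let D be the C=C bond energy.
Σ(broken) = 1×821 + 2×429 + 1×444 = 2123
Σ(formed) = 4×429 + 1×D = 1716 + D
ΔH = Σ(broken) − Σ(formed) = (2123) − (1716 + D) = +407 − D
Setting this equal to −225 kJ gives D = 632 kJ/mol.

D(C=C) ≈ 632 kJ/mol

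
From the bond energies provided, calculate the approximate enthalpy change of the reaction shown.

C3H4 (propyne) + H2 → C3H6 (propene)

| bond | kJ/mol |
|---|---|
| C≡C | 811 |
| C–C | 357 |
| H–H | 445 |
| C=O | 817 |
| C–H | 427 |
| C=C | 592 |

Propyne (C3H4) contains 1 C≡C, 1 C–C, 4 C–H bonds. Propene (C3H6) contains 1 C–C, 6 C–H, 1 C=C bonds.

Bonds broken (reactants):
  C≡C: 1 × 811 = 811
  C–C: 1 × 357 = 357
  C–H: 4 × 427 = 1708
  H–H: 1 × 445 = 445
  Σ(broken) = 3321 kJ
Bonds formed (products):
  C–C: 1 × 357 = 357
  C–H: 6 × 427 = 2562
  C=C: 1 × 592 = 592
  Σ(formed) = 3511 kJ
ΔH = Σ(broken) − Σ(formed) = 3321 − 3511 = −190 kJ

ΔH ≈ −190 kJ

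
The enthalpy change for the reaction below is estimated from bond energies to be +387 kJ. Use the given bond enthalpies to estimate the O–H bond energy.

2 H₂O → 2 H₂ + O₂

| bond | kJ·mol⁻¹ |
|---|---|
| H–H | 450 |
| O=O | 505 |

D(O–H) ≈ 448 kJ/mol

Let D be the O–H bond energy.
Σ(broken) = 4×D = 4D
Σ(formed) = 2×450 + 1×505 = 1405
ΔH = Σ(broken) − Σ(formed) = (4D) − (1405) = −1405 + 4D
Setting this equal to +387 kJ gives 4D = 1792, so D = 448 kJ/mol.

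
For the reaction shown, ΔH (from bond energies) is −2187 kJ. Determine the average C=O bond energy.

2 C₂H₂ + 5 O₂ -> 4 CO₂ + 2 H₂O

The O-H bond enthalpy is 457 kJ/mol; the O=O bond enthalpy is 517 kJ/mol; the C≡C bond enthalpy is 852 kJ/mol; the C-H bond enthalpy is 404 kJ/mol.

Let D be the C=O bond energy.
Σ(broken) = 2×852 + 4×404 + 5×517 = 5905
Σ(formed) = 8×D + 4×457 = 1828 + 8D
ΔH = Σ(broken) − Σ(formed) = (5905) − (1828 + 8D) = +4077 − 8D
Setting this equal to −2187 kJ gives 8D = 6264, so D = 783 kJ/mol.

D(C=O) ≈ 783 kJ/mol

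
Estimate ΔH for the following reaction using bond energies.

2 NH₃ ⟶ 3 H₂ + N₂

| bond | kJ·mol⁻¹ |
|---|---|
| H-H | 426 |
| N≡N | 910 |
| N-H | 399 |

ΔH ≈ +206 kJ

Bonds broken (reactants):
  N-H: 6 × 399 = 2394
  Σ(broken) = 2394 kJ
Bonds formed (products):
  H-H: 3 × 426 = 1278
  N≡N: 1 × 910 = 910
  Σ(formed) = 2188 kJ
ΔH = Σ(broken) − Σ(formed) = 2394 − 2188 = +206 kJ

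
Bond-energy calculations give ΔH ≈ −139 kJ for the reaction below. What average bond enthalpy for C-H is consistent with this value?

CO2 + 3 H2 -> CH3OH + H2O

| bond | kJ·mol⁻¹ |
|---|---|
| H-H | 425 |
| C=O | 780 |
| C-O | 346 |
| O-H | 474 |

D(C-H) ≈ 402 kJ/mol

Let D be the C-H bond energy.
Σ(broken) = 2×780 + 3×425 = 2835
Σ(formed) = 3×D + 1×346 + 3×474 = 1768 + 3D
ΔH = Σ(broken) − Σ(formed) = (2835) − (1768 + 3D) = +1067 − 3D
Setting this equal to −139 kJ gives 3D = 1206, so D = 402 kJ/mol.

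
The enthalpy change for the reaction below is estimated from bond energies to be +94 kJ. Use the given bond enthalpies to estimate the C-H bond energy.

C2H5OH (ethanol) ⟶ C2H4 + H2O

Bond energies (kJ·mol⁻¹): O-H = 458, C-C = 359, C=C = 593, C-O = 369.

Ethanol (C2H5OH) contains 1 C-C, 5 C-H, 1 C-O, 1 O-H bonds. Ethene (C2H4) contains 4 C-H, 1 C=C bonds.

D(C-H) ≈ 417 kJ/mol

Let D be the C-H bond energy.
Σ(broken) = 1×359 + 5×D + 1×369 + 1×458 = 1186 + 5D
Σ(formed) = 4×D + 1×593 + 2×458 = 1509 + 4D
ΔH = Σ(broken) − Σ(formed) = (1186 + 5D) − (1509 + 4D) = −323 + D
Setting this equal to +94 kJ gives D = 417 kJ/mol.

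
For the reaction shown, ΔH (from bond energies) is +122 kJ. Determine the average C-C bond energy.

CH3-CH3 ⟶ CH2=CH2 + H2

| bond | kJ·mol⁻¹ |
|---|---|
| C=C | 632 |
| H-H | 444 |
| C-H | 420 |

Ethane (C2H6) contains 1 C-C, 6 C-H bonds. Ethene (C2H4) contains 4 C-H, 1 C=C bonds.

D(C-C) ≈ 358 kJ/mol

Let D be the C-C bond energy.
Σ(broken) = 1×D + 6×420 = 2520 + D
Σ(formed) = 4×420 + 1×632 + 1×444 = 2756
ΔH = Σ(broken) − Σ(formed) = (2520 + D) − (2756) = −236 + D
Setting this equal to +122 kJ gives D = 358 kJ/mol.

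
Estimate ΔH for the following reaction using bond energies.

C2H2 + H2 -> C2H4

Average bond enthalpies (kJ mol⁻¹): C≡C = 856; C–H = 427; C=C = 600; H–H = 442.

ΔH ≈ −156 kJ

Bonds broken (reactants):
  C≡C: 1 × 856 = 856
  C–H: 2 × 427 = 854
  H–H: 1 × 442 = 442
  Σ(broken) = 2152 kJ
Bonds formed (products):
  C–H: 4 × 427 = 1708
  C=C: 1 × 600 = 600
  Σ(formed) = 2308 kJ
ΔH = Σ(broken) − Σ(formed) = 2152 − 2308 = −156 kJ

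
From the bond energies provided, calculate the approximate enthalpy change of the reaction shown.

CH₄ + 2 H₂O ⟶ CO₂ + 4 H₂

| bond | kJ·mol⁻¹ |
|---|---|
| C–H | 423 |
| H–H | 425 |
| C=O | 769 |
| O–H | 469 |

ΔH ≈ +330 kJ

Bonds broken (reactants):
  C–H: 4 × 423 = 1692
  O–H: 4 × 469 = 1876
  Σ(broken) = 3568 kJ
Bonds formed (products):
  C=O: 2 × 769 = 1538
  H–H: 4 × 425 = 1700
  Σ(formed) = 3238 kJ
ΔH = Σ(broken) − Σ(formed) = 3568 − 3238 = +330 kJ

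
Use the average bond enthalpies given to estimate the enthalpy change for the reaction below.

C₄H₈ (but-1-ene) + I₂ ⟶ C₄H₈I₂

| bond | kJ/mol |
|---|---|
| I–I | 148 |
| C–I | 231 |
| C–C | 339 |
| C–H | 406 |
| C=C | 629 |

Bonds broken (reactants):
  C–C: 2 × 339 = 678
  C–H: 8 × 406 = 3248
  C=C: 1 × 629 = 629
  I–I: 1 × 148 = 148
  Σ(broken) = 4703 kJ
Bonds formed (products):
  C–C: 3 × 339 = 1017
  C–H: 8 × 406 = 3248
  C–I: 2 × 231 = 462
  Σ(formed) = 4727 kJ
ΔH = Σ(broken) − Σ(formed) = 4703 − 4727 = −24 kJ

ΔH ≈ −24 kJ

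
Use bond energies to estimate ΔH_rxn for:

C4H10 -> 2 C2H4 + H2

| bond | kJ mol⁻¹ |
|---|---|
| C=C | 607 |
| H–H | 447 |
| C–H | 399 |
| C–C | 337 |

ΔH ≈ +148 kJ

Bonds broken (reactants):
  C–C: 3 × 337 = 1011
  C–H: 10 × 399 = 3990
  Σ(broken) = 5001 kJ
Bonds formed (products):
  C–H: 8 × 399 = 3192
  C=C: 2 × 607 = 1214
  H–H: 1 × 447 = 447
  Σ(formed) = 4853 kJ
ΔH = Σ(broken) − Σ(formed) = 5001 − 4853 = +148 kJ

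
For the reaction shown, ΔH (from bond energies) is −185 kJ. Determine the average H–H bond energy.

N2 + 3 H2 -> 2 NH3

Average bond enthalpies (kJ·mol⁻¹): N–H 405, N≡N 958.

Let D be the H–H bond energy.
Σ(broken) = 3×D + 1×958 = 958 + 3D
Σ(formed) = 6×405 = 2430
ΔH = Σ(broken) − Σ(formed) = (958 + 3D) − (2430) = −1472 + 3D
Setting this equal to −185 kJ gives 3D = 1287, so D = 429 kJ/mol.

D(H–H) ≈ 429 kJ/mol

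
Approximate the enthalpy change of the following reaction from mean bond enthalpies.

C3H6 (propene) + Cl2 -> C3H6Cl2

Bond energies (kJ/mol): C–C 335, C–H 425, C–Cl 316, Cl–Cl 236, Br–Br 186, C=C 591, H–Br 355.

ΔH ≈ −140 kJ

Bonds broken (reactants):
  C–C: 1 × 335 = 335
  C–H: 6 × 425 = 2550
  C=C: 1 × 591 = 591
  Cl–Cl: 1 × 236 = 236
  Σ(broken) = 3712 kJ
Bonds formed (products):
  C–C: 2 × 335 = 670
  C–Cl: 2 × 316 = 632
  C–H: 6 × 425 = 2550
  Σ(formed) = 3852 kJ
ΔH = Σ(broken) − Σ(formed) = 3712 − 3852 = −140 kJ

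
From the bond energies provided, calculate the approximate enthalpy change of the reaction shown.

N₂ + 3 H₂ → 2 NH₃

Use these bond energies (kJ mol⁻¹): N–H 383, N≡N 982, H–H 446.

Bonds broken (reactants):
  H–H: 3 × 446 = 1338
  N≡N: 1 × 982 = 982
  Σ(broken) = 2320 kJ
Bonds formed (products):
  N–H: 6 × 383 = 2298
  Σ(formed) = 2298 kJ
ΔH = Σ(broken) − Σ(formed) = 2320 − 2298 = +22 kJ

ΔH ≈ +22 kJ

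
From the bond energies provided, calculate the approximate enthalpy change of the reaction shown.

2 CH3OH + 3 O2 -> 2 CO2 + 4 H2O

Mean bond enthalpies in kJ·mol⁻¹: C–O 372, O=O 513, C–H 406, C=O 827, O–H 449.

ΔH ≈ −1283 kJ

Bonds broken (reactants):
  C–H: 6 × 406 = 2436
  C–O: 2 × 372 = 744
  O–H: 2 × 449 = 898
  O=O: 3 × 513 = 1539
  Σ(broken) = 5617 kJ
Bonds formed (products):
  C=O: 4 × 827 = 3308
  O–H: 8 × 449 = 3592
  Σ(formed) = 6900 kJ
ΔH = Σ(broken) − Σ(formed) = 5617 − 6900 = −1283 kJ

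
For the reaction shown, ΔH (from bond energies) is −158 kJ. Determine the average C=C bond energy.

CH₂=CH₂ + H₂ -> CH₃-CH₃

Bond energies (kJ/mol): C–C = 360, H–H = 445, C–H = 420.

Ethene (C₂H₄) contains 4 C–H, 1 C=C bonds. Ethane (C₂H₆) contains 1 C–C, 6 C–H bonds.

D(C=C) ≈ 597 kJ/mol

Let D be the C=C bond energy.
Σ(broken) = 4×420 + 1×D + 1×445 = 2125 + D
Σ(formed) = 1×360 + 6×420 = 2880
ΔH = Σ(broken) − Σ(formed) = (2125 + D) − (2880) = −755 + D
Setting this equal to −158 kJ gives D = 597 kJ/mol.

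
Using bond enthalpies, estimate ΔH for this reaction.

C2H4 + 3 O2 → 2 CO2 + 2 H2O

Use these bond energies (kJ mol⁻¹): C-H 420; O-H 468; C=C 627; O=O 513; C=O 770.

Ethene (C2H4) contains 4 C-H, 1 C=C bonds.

Bonds broken (reactants):
  C-H: 4 × 420 = 1680
  C=C: 1 × 627 = 627
  O=O: 3 × 513 = 1539
  Σ(broken) = 3846 kJ
Bonds formed (products):
  C=O: 4 × 770 = 3080
  O-H: 4 × 468 = 1872
  Σ(formed) = 4952 kJ
ΔH = Σ(broken) − Σ(formed) = 3846 − 4952 = −1106 kJ

ΔH ≈ −1106 kJ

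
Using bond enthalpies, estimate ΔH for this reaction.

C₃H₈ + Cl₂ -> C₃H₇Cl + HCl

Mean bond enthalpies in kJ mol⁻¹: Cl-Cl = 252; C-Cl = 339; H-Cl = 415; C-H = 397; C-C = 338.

Bonds broken (reactants):
  C-C: 2 × 338 = 676
  C-H: 8 × 397 = 3176
  Cl-Cl: 1 × 252 = 252
  Σ(broken) = 4104 kJ
Bonds formed (products):
  C-C: 2 × 338 = 676
  C-Cl: 1 × 339 = 339
  C-H: 7 × 397 = 2779
  H-Cl: 1 × 415 = 415
  Σ(formed) = 4209 kJ
ΔH = Σ(broken) − Σ(formed) = 4104 − 4209 = −105 kJ

ΔH ≈ −105 kJ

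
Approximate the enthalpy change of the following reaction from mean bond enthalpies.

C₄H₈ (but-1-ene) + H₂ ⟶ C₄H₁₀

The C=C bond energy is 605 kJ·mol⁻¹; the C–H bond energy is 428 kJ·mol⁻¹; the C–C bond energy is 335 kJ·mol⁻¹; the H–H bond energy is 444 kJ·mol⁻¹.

ΔH ≈ −142 kJ

Bonds broken (reactants):
  C–C: 2 × 335 = 670
  C–H: 8 × 428 = 3424
  C=C: 1 × 605 = 605
  H–H: 1 × 444 = 444
  Σ(broken) = 5143 kJ
Bonds formed (products):
  C–C: 3 × 335 = 1005
  C–H: 10 × 428 = 4280
  Σ(formed) = 5285 kJ
ΔH = Σ(broken) − Σ(formed) = 5143 − 5285 = −142 kJ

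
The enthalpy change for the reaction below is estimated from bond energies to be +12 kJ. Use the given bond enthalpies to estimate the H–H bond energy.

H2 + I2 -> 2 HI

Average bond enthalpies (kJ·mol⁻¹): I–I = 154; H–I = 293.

Let D be the H–H bond energy.
Σ(broken) = 1×D + 1×154 = 154 + D
Σ(formed) = 2×293 = 586
ΔH = Σ(broken) − Σ(formed) = (154 + D) − (586) = −432 + D
Setting this equal to +12 kJ gives D = 444 kJ/mol.

D(H–H) ≈ 444 kJ/mol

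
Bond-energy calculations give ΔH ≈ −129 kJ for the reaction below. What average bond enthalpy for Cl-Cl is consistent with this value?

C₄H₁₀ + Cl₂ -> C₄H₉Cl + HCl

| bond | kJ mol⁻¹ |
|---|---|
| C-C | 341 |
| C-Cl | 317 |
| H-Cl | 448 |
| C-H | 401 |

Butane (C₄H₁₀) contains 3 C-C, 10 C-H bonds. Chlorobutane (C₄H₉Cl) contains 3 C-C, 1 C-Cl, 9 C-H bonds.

D(Cl-Cl) ≈ 235 kJ/mol

Let D be the Cl-Cl bond energy.
Σ(broken) = 3×341 + 10×401 + 1×D = 5033 + D
Σ(formed) = 3×341 + 1×317 + 9×401 + 1×448 = 5397
ΔH = Σ(broken) − Σ(formed) = (5033 + D) − (5397) = −364 + D
Setting this equal to −129 kJ gives D = 235 kJ/mol.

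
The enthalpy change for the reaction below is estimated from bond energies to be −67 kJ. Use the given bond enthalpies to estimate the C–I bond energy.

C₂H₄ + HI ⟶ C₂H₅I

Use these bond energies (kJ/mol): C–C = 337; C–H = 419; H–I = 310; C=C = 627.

Let D be the C–I bond energy.
Σ(broken) = 4×419 + 1×627 + 1×310 = 2613
Σ(formed) = 1×337 + 5×419 + 1×D = 2432 + D
ΔH = Σ(broken) − Σ(formed) = (2613) − (2432 + D) = +181 − D
Setting this equal to −67 kJ gives D = 248 kJ/mol.

D(C–I) ≈ 248 kJ/mol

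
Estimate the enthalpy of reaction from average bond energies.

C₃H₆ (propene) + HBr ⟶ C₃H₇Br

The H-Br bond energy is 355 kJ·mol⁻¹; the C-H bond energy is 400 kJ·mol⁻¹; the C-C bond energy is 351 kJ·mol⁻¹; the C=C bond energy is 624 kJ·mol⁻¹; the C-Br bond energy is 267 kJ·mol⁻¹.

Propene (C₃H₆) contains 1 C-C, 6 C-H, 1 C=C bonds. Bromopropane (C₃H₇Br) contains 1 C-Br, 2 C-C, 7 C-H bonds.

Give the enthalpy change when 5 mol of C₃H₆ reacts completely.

ΔH = −195 kJ

Bonds broken (reactants):
  C-C: 1 × 351 = 351
  C-H: 6 × 400 = 2400
  C=C: 1 × 624 = 624
  H-Br: 1 × 355 = 355
  Σ(broken) = 3730 kJ
Bonds formed (products):
  C-Br: 1 × 267 = 267
  C-C: 2 × 351 = 702
  C-H: 7 × 400 = 2800
  Σ(formed) = 3769 kJ
ΔH = Σ(broken) − Σ(formed) = 3730 − 3769 = −39 kJ
For 5× the reaction as written: 5 × (−39) = −195 kJ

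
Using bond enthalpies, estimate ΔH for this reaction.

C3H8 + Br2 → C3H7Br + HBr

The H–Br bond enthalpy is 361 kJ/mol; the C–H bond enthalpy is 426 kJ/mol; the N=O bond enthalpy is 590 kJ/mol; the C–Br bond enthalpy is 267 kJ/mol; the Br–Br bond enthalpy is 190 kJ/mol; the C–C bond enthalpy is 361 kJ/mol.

ΔH ≈ −12 kJ

Bonds broken (reactants):
  Br–Br: 1 × 190 = 190
  C–C: 2 × 361 = 722
  C–H: 8 × 426 = 3408
  Σ(broken) = 4320 kJ
Bonds formed (products):
  C–Br: 1 × 267 = 267
  C–C: 2 × 361 = 722
  C–H: 7 × 426 = 2982
  H–Br: 1 × 361 = 361
  Σ(formed) = 4332 kJ
ΔH = Σ(broken) − Σ(formed) = 4320 − 4332 = −12 kJ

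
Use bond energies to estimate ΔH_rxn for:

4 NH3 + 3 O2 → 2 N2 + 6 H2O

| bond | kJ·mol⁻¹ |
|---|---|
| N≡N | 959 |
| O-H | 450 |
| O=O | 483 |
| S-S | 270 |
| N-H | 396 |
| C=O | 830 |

Bonds broken (reactants):
  N-H: 12 × 396 = 4752
  O=O: 3 × 483 = 1449
  Σ(broken) = 6201 kJ
Bonds formed (products):
  N≡N: 2 × 959 = 1918
  O-H: 12 × 450 = 5400
  Σ(formed) = 7318 kJ
ΔH = Σ(broken) − Σ(formed) = 6201 − 7318 = −1117 kJ

ΔH ≈ −1117 kJ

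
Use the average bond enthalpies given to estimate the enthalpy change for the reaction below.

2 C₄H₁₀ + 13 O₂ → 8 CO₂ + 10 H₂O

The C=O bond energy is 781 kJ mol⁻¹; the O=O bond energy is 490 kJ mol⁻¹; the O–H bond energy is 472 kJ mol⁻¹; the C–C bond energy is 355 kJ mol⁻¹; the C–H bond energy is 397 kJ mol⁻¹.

Bonds broken (reactants):
  C–C: 6 × 355 = 2130
  C–H: 20 × 397 = 7940
  O=O: 13 × 490 = 6370
  Σ(broken) = 16440 kJ
Bonds formed (products):
  C=O: 16 × 781 = 12496
  O–H: 20 × 472 = 9440
  Σ(formed) = 21936 kJ
ΔH = Σ(broken) − Σ(formed) = 16440 − 21936 = −5496 kJ

ΔH ≈ −5496 kJ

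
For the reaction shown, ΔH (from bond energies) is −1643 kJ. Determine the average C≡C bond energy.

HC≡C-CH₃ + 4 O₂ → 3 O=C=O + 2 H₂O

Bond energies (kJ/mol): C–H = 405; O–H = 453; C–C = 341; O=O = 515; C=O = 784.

Let D be the C≡C bond energy.
Σ(broken) = 1×D + 1×341 + 4×405 + 4×515 = 4021 + D
Σ(formed) = 6×784 + 4×453 = 6516
ΔH = Σ(broken) − Σ(formed) = (4021 + D) − (6516) = −2495 + D
Setting this equal to −1643 kJ gives D = 852 kJ/mol.

D(C≡C) ≈ 852 kJ/mol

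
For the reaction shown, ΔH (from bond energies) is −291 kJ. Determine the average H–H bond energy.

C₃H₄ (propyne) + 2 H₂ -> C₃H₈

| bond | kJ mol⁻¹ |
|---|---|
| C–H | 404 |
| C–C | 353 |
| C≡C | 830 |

D(H–H) ≈ 424 kJ/mol

Let D be the H–H bond energy.
Σ(broken) = 1×830 + 1×353 + 4×404 + 2×D = 2799 + 2D
Σ(formed) = 2×353 + 8×404 = 3938
ΔH = Σ(broken) − Σ(formed) = (2799 + 2D) − (3938) = −1139 + 2D
Setting this equal to −291 kJ gives 2D = 848, so D = 424 kJ/mol.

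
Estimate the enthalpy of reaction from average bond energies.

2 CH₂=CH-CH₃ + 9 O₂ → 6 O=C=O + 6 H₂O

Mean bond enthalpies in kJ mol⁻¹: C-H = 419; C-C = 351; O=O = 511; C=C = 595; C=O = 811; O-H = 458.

ΔH ≈ −3709 kJ

Bonds broken (reactants):
  C-C: 2 × 351 = 702
  C-H: 12 × 419 = 5028
  C=C: 2 × 595 = 1190
  O=O: 9 × 511 = 4599
  Σ(broken) = 11519 kJ
Bonds formed (products):
  C=O: 12 × 811 = 9732
  O-H: 12 × 458 = 5496
  Σ(formed) = 15228 kJ
ΔH = Σ(broken) − Σ(formed) = 11519 − 15228 = −3709 kJ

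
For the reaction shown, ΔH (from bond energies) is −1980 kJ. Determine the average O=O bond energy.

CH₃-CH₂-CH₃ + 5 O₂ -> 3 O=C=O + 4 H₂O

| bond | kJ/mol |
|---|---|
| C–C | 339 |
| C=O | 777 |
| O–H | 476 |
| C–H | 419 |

D(O=O) ≈ 492 kJ/mol

Let D be the O=O bond energy.
Σ(broken) = 2×339 + 8×419 + 5×D = 4030 + 5D
Σ(formed) = 6×777 + 8×476 = 8470
ΔH = Σ(broken) − Σ(formed) = (4030 + 5D) − (8470) = −4440 + 5D
Setting this equal to −1980 kJ gives 5D = 2460, so D = 492 kJ/mol.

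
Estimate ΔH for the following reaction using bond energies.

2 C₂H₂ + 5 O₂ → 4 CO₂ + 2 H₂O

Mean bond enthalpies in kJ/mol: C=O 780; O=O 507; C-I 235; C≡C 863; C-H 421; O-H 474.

Bonds broken (reactants):
  C≡C: 2 × 863 = 1726
  C-H: 4 × 421 = 1684
  O=O: 5 × 507 = 2535
  Σ(broken) = 5945 kJ
Bonds formed (products):
  C=O: 8 × 780 = 6240
  O-H: 4 × 474 = 1896
  Σ(formed) = 8136 kJ
ΔH = Σ(broken) − Σ(formed) = 5945 − 8136 = −2191 kJ

ΔH ≈ −2191 kJ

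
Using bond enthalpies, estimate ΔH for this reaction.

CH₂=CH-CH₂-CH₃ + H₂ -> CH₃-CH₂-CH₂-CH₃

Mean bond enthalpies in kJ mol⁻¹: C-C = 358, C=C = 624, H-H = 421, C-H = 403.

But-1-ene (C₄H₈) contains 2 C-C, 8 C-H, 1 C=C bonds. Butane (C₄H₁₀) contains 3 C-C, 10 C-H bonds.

Bonds broken (reactants):
  C-C: 2 × 358 = 716
  C-H: 8 × 403 = 3224
  C=C: 1 × 624 = 624
  H-H: 1 × 421 = 421
  Σ(broken) = 4985 kJ
Bonds formed (products):
  C-C: 3 × 358 = 1074
  C-H: 10 × 403 = 4030
  Σ(formed) = 5104 kJ
ΔH = Σ(broken) − Σ(formed) = 4985 − 5104 = −119 kJ

ΔH ≈ −119 kJ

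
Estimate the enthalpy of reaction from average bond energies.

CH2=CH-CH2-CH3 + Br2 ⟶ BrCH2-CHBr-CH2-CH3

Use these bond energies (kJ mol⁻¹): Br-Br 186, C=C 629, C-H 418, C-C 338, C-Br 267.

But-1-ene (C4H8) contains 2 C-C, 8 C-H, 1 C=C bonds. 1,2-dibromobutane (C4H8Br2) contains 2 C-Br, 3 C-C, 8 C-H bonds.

ΔH ≈ −57 kJ

Bonds broken (reactants):
  Br-Br: 1 × 186 = 186
  C-C: 2 × 338 = 676
  C-H: 8 × 418 = 3344
  C=C: 1 × 629 = 629
  Σ(broken) = 4835 kJ
Bonds formed (products):
  C-Br: 2 × 267 = 534
  C-C: 3 × 338 = 1014
  C-H: 8 × 418 = 3344
  Σ(formed) = 4892 kJ
ΔH = Σ(broken) − Σ(formed) = 4835 − 4892 = −57 kJ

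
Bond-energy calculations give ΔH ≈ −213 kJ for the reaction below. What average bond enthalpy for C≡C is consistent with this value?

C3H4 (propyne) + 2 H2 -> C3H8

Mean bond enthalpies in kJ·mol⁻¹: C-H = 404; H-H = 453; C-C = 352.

Let D be the C≡C bond energy.
Σ(broken) = 1×D + 1×352 + 4×404 + 2×453 = 2874 + D
Σ(formed) = 2×352 + 8×404 = 3936
ΔH = Σ(broken) − Σ(formed) = (2874 + D) − (3936) = −1062 + D
Setting this equal to −213 kJ gives D = 849 kJ/mol.

D(C≡C) ≈ 849 kJ/mol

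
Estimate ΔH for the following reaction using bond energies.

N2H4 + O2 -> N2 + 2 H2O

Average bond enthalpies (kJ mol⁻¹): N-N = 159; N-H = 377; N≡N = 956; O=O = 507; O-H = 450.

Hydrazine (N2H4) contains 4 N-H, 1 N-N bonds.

ΔH ≈ −582 kJ

Bonds broken (reactants):
  N-H: 4 × 377 = 1508
  N-N: 1 × 159 = 159
  O=O: 1 × 507 = 507
  Σ(broken) = 2174 kJ
Bonds formed (products):
  N≡N: 1 × 956 = 956
  O-H: 4 × 450 = 1800
  Σ(formed) = 2756 kJ
ΔH = Σ(broken) − Σ(formed) = 2174 − 2756 = −582 kJ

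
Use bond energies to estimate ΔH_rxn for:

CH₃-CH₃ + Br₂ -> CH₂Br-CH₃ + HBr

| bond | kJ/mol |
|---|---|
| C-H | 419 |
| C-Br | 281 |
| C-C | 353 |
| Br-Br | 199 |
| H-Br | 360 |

ΔH ≈ −23 kJ

Bonds broken (reactants):
  Br-Br: 1 × 199 = 199
  C-C: 1 × 353 = 353
  C-H: 6 × 419 = 2514
  Σ(broken) = 3066 kJ
Bonds formed (products):
  C-Br: 1 × 281 = 281
  C-C: 1 × 353 = 353
  C-H: 5 × 419 = 2095
  H-Br: 1 × 360 = 360
  Σ(formed) = 3089 kJ
ΔH = Σ(broken) − Σ(formed) = 3066 − 3089 = −23 kJ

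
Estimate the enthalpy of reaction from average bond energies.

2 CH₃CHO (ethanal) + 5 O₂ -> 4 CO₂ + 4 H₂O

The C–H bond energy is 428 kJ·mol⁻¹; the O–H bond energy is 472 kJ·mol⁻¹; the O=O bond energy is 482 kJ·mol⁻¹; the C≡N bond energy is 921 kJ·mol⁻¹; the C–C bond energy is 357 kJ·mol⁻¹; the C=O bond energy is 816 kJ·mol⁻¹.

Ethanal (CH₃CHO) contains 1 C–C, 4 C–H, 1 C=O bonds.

ΔH ≈ −2124 kJ

Bonds broken (reactants):
  C–C: 2 × 357 = 714
  C–H: 8 × 428 = 3424
  C=O: 2 × 816 = 1632
  O=O: 5 × 482 = 2410
  Σ(broken) = 8180 kJ
Bonds formed (products):
  C=O: 8 × 816 = 6528
  O–H: 8 × 472 = 3776
  Σ(formed) = 10304 kJ
ΔH = Σ(broken) − Σ(formed) = 8180 − 10304 = −2124 kJ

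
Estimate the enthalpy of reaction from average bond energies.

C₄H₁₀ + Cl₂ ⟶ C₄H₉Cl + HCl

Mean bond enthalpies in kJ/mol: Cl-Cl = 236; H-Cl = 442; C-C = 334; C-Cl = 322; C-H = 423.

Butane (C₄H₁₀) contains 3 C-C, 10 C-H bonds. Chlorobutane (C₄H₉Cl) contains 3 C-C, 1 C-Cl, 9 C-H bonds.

ΔH ≈ −105 kJ

Bonds broken (reactants):
  C-C: 3 × 334 = 1002
  C-H: 10 × 423 = 4230
  Cl-Cl: 1 × 236 = 236
  Σ(broken) = 5468 kJ
Bonds formed (products):
  C-C: 3 × 334 = 1002
  C-Cl: 1 × 322 = 322
  C-H: 9 × 423 = 3807
  H-Cl: 1 × 442 = 442
  Σ(formed) = 5573 kJ
ΔH = Σ(broken) − Σ(formed) = 5468 − 5573 = −105 kJ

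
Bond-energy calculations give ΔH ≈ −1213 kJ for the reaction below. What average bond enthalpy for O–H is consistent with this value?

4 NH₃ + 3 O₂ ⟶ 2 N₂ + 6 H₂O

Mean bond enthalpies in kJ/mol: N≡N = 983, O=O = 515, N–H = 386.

Let D be the O–H bond energy.
Σ(broken) = 12×386 + 3×515 = 6177
Σ(formed) = 2×983 + 12×D = 1966 + 12D
ΔH = Σ(broken) − Σ(formed) = (6177) − (1966 + 12D) = +4211 − 12D
Setting this equal to −1213 kJ gives 12D = 5424, so D = 452 kJ/mol.

D(O–H) ≈ 452 kJ/mol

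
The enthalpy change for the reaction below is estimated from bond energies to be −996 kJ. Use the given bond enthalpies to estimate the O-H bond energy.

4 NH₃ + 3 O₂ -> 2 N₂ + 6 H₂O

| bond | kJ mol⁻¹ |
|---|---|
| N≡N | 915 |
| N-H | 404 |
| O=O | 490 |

D(O-H) ≈ 457 kJ/mol

Let D be the O-H bond energy.
Σ(broken) = 12×404 + 3×490 = 6318
Σ(formed) = 2×915 + 12×D = 1830 + 12D
ΔH = Σ(broken) − Σ(formed) = (6318) − (1830 + 12D) = +4488 − 12D
Setting this equal to −996 kJ gives 12D = 5484, so D = 457 kJ/mol.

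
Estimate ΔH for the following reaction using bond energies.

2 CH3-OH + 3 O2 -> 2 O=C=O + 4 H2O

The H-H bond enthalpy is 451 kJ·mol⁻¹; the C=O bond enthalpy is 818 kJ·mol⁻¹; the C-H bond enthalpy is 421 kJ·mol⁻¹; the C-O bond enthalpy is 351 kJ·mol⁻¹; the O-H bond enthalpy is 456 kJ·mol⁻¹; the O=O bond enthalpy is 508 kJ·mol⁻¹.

ΔH ≈ −1256 kJ

Bonds broken (reactants):
  C-H: 6 × 421 = 2526
  C-O: 2 × 351 = 702
  O-H: 2 × 456 = 912
  O=O: 3 × 508 = 1524
  Σ(broken) = 5664 kJ
Bonds formed (products):
  C=O: 4 × 818 = 3272
  O-H: 8 × 456 = 3648
  Σ(formed) = 6920 kJ
ΔH = Σ(broken) − Σ(formed) = 5664 − 6920 = −1256 kJ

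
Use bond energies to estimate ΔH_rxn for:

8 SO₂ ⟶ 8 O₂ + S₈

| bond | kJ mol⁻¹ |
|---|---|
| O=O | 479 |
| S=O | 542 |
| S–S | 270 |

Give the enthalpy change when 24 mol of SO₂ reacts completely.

ΔH = +8040 kJ

Bonds broken (reactants):
  S=O: 16 × 542 = 8672
  Σ(broken) = 8672 kJ
Bonds formed (products):
  O=O: 8 × 479 = 3832
  S–S: 8 × 270 = 2160
  Σ(formed) = 5992 kJ
ΔH = Σ(broken) − Σ(formed) = 8672 − 5992 = +2680 kJ
For 3× the reaction as written: 3 × (+2680) = +8040 kJ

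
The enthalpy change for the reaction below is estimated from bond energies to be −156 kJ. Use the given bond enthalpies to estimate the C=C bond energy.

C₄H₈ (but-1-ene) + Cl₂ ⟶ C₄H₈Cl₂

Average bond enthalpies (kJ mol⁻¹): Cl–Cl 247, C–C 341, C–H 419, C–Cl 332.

D(C=C) ≈ 602 kJ/mol

Let D be the C=C bond energy.
Σ(broken) = 2×341 + 8×419 + 1×D + 1×247 = 4281 + D
Σ(formed) = 3×341 + 2×332 + 8×419 = 5039
ΔH = Σ(broken) − Σ(formed) = (4281 + D) − (5039) = −758 + D
Setting this equal to −156 kJ gives D = 602 kJ/mol.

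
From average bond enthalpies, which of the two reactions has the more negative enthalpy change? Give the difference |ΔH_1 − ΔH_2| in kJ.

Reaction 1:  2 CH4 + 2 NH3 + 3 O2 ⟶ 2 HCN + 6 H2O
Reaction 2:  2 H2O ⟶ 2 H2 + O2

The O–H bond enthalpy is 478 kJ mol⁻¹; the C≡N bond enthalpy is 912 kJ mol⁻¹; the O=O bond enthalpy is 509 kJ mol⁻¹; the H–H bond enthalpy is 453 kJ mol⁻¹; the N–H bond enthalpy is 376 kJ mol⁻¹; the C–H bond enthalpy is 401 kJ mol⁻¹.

Reaction 1, by 1868 kJ

Reaction 1:
  Bonds broken (reactants):
    C–H: 8 × 401 = 3208
    N–H: 6 × 376 = 2256
    O=O: 3 × 509 = 1527
    Σ(broken) = 6991 kJ
  Bonds formed (products):
    C≡N: 2 × 912 = 1824
    C–H: 2 × 401 = 802
    O–H: 12 × 478 = 5736
    Σ(formed) = 8362 kJ
  ΔH_1 = 6991 − 8362 = −1371 kJ
Reaction 2:
  Bonds broken (reactants):
    O–H: 4 × 478 = 1912
    Σ(broken) = 1912 kJ
  Bonds formed (products):
    H–H: 2 × 453 = 906
    O=O: 1 × 509 = 509
    Σ(formed) = 1415 kJ
  ΔH_2 = 1912 − 1415 = +497 kJ
ΔH_1 − ΔH_2 = −1868 kJ, so reaction 1 has the more negative ΔH; |ΔH_1 − ΔH_2| = 1868 kJ.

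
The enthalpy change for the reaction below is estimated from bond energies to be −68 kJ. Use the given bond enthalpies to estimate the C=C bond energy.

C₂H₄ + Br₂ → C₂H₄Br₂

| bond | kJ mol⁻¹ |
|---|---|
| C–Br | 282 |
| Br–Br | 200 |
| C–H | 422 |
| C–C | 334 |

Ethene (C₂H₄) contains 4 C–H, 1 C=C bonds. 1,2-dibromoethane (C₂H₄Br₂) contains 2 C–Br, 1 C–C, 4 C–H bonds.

Let D be the C=C bond energy.
Σ(broken) = 1×200 + 4×422 + 1×D = 1888 + D
Σ(formed) = 2×282 + 1×334 + 4×422 = 2586
ΔH = Σ(broken) − Σ(formed) = (1888 + D) − (2586) = −698 + D
Setting this equal to −68 kJ gives D = 630 kJ/mol.

D(C=C) ≈ 630 kJ/mol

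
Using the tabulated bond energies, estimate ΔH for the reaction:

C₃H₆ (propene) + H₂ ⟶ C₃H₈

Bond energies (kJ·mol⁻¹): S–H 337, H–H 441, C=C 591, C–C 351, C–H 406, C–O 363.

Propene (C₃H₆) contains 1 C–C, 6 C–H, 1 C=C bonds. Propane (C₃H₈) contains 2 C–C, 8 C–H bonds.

Bonds broken (reactants):
  C–C: 1 × 351 = 351
  C–H: 6 × 406 = 2436
  C=C: 1 × 591 = 591
  H–H: 1 × 441 = 441
  Σ(broken) = 3819 kJ
Bonds formed (products):
  C–C: 2 × 351 = 702
  C–H: 8 × 406 = 3248
  Σ(formed) = 3950 kJ
ΔH = Σ(broken) − Σ(formed) = 3819 − 3950 = −131 kJ

ΔH ≈ −131 kJ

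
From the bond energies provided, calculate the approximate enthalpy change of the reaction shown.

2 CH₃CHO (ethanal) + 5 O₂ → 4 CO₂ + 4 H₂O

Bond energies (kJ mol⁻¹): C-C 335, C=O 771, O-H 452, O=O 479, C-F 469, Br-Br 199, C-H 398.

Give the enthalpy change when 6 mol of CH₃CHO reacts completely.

Bonds broken (reactants):
  C-C: 2 × 335 = 670
  C-H: 8 × 398 = 3184
  C=O: 2 × 771 = 1542
  O=O: 5 × 479 = 2395
  Σ(broken) = 7791 kJ
Bonds formed (products):
  C=O: 8 × 771 = 6168
  O-H: 8 × 452 = 3616
  Σ(formed) = 9784 kJ
ΔH = Σ(broken) − Σ(formed) = 7791 − 9784 = −1993 kJ
For 3× the reaction as written: 3 × (−1993) = −5979 kJ

ΔH = −5979 kJ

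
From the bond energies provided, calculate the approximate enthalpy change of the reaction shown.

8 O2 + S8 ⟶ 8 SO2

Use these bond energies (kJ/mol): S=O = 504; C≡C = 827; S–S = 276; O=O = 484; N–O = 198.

Bonds broken (reactants):
  O=O: 8 × 484 = 3872
  S–S: 8 × 276 = 2208
  Σ(broken) = 6080 kJ
Bonds formed (products):
  S=O: 16 × 504 = 8064
  Σ(formed) = 8064 kJ
ΔH = Σ(broken) − Σ(formed) = 6080 − 8064 = −1984 kJ

ΔH ≈ −1984 kJ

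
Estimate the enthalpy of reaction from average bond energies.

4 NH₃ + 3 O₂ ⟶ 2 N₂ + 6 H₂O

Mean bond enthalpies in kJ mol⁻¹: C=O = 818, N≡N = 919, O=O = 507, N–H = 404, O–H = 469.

Bonds broken (reactants):
  N–H: 12 × 404 = 4848
  O=O: 3 × 507 = 1521
  Σ(broken) = 6369 kJ
Bonds formed (products):
  N≡N: 2 × 919 = 1838
  O–H: 12 × 469 = 5628
  Σ(formed) = 7466 kJ
ΔH = Σ(broken) − Σ(formed) = 6369 − 7466 = −1097 kJ

ΔH ≈ −1097 kJ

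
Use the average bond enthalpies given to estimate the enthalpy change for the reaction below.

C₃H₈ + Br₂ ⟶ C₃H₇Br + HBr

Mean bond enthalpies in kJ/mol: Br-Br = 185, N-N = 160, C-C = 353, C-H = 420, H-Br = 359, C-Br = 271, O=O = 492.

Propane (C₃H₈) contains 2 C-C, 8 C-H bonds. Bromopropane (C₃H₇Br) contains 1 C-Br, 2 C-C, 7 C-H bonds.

Bonds broken (reactants):
  Br-Br: 1 × 185 = 185
  C-C: 2 × 353 = 706
  C-H: 8 × 420 = 3360
  Σ(broken) = 4251 kJ
Bonds formed (products):
  C-Br: 1 × 271 = 271
  C-C: 2 × 353 = 706
  C-H: 7 × 420 = 2940
  H-Br: 1 × 359 = 359
  Σ(formed) = 4276 kJ
ΔH = Σ(broken) − Σ(formed) = 4251 − 4276 = −25 kJ

ΔH ≈ −25 kJ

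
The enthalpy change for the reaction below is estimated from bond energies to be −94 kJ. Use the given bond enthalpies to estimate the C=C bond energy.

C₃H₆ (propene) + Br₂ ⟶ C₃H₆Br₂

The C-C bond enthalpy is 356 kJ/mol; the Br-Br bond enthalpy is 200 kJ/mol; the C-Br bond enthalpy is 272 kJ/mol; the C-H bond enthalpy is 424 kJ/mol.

D(C=C) ≈ 606 kJ/mol

Let D be the C=C bond energy.
Σ(broken) = 1×200 + 1×356 + 6×424 + 1×D = 3100 + D
Σ(formed) = 2×272 + 2×356 + 6×424 = 3800
ΔH = Σ(broken) − Σ(formed) = (3100 + D) − (3800) = −700 + D
Setting this equal to −94 kJ gives D = 606 kJ/mol.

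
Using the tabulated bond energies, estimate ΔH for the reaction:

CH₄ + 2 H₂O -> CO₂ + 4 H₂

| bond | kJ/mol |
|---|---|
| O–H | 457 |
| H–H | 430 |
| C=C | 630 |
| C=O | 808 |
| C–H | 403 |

Bonds broken (reactants):
  C–H: 4 × 403 = 1612
  O–H: 4 × 457 = 1828
  Σ(broken) = 3440 kJ
Bonds formed (products):
  C=O: 2 × 808 = 1616
  H–H: 4 × 430 = 1720
  Σ(formed) = 3336 kJ
ΔH = Σ(broken) − Σ(formed) = 3440 − 3336 = +104 kJ

ΔH ≈ +104 kJ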